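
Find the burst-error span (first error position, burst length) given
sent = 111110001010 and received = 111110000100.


XOR: 000000001110

Burst at position 8, length 3


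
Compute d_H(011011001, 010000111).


XOR: 001011110
Count of 1s: 5

5


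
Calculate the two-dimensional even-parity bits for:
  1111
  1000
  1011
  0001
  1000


Row parities: 01111
Column parities: 0101

Row P: 01111, Col P: 0101, Corner: 0


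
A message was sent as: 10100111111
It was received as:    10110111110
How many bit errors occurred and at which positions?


XOR: 00010000001

2 error(s) at position(s): 3, 10


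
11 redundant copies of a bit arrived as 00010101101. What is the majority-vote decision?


Ones: 5 out of 11
Threshold: 6

0 (5/11 voted 1)


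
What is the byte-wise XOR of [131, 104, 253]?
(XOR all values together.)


XOR chain: 131 ^ 104 ^ 253 = 22

22


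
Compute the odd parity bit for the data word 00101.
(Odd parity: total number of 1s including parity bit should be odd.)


Number of 1s in data: 2
Parity bit: 1

1


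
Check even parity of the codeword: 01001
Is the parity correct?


Number of 1s: 2

Yes, parity is correct (2 ones)


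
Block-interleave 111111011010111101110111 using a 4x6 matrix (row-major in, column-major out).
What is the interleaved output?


Matrix:
  111111
  011010
  111101
  110111
Read columns: 101111111110101111011011

101111111110101111011011


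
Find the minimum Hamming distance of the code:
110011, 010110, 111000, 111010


Comparing all pairs, minimum distance: 1
Can detect 0 errors, correct 0 errors

1


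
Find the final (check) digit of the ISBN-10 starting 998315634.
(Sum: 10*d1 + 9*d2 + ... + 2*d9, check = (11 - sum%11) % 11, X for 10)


Weighted sum: 328
328 mod 11 = 9

Check digit: 2


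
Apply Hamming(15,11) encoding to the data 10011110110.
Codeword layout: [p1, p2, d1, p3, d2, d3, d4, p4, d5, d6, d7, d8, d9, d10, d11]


Parity bits: p1=1, p2=1, p3=1, p4=1

111100111110110


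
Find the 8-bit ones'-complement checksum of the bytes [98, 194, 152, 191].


Sum = 635 mod 256 = 123
Complement = 132

132


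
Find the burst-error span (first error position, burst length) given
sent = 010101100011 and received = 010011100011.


XOR: 000110000000

Burst at position 3, length 2


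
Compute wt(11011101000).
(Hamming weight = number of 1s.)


Counting 1s in 11011101000

6


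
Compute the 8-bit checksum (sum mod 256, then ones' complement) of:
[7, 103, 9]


Sum = 119 mod 256 = 119
Complement = 136

136


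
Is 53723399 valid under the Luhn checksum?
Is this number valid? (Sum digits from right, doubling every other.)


Luhn sum = 38
38 mod 10 = 8

Invalid (Luhn sum mod 10 = 8)


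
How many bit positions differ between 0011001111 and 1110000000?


XOR: 1101001111
Count of 1s: 7

7


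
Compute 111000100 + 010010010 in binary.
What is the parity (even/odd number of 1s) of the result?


111000100 = 452
010010010 = 146
Sum = 598 = 1001010110
1s count = 5

odd parity (5 ones in 1001010110)


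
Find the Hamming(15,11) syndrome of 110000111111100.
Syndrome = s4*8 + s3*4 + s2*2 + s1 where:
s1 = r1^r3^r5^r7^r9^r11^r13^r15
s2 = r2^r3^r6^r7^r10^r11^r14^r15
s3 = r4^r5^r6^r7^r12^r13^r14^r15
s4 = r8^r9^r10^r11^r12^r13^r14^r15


s1=1, s2=0, s3=1, s4=0

Syndrome = 5 (error at position 5)


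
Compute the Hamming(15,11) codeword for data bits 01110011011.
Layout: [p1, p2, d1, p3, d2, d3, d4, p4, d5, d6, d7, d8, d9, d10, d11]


Parity bits: p1=0, p2=1, p3=0, p4=0

010011100011011


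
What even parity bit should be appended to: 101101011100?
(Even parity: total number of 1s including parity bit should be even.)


Number of 1s in data: 7
Parity bit: 1

1


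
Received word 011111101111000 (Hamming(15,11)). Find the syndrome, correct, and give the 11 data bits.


Syndrome = 5: error at position 5

Data: 10111111000 (corrected bit 5)


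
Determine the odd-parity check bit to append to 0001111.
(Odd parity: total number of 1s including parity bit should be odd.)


Number of 1s in data: 4
Parity bit: 1

1


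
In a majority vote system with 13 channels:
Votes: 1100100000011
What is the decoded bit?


Ones: 5 out of 13
Threshold: 7

0 (5/13 voted 1)


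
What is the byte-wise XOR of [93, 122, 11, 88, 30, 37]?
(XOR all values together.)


XOR chain: 93 ^ 122 ^ 11 ^ 88 ^ 30 ^ 37 = 79

79


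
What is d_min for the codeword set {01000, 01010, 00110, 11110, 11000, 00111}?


Comparing all pairs, minimum distance: 1
Can detect 0 errors, correct 0 errors

1


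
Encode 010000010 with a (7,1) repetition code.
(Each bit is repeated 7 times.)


Each bit -> 7 copies

000000011111110000000000000000000000000000000000011111110000000


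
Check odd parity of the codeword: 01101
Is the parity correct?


Number of 1s: 3

Yes, parity is correct (3 ones)


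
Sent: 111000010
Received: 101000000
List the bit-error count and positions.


XOR: 010000010

2 error(s) at position(s): 1, 7


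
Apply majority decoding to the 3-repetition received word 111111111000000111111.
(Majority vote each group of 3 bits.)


Groups: 111, 111, 111, 000, 000, 111, 111
Majority votes: 1110011

1110011


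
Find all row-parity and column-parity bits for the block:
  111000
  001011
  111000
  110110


Row parities: 1110
Column parities: 111101

Row P: 1110, Col P: 111101, Corner: 1


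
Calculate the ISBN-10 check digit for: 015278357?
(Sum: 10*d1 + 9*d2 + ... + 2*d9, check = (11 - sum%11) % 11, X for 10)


Weighted sum: 186
186 mod 11 = 10

Check digit: 1


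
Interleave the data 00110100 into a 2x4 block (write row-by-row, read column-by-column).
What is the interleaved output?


Matrix:
  0011
  0100
Read columns: 00011010

00011010


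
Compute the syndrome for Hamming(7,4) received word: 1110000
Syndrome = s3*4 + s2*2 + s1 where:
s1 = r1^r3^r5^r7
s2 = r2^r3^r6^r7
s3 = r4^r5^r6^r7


s1=0, s2=0, s3=0

Syndrome = 0 (no error)


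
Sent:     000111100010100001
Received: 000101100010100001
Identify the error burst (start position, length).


XOR: 000010000000000000

Burst at position 4, length 1


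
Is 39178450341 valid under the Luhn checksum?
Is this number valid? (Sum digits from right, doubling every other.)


Luhn sum = 51
51 mod 10 = 1

Invalid (Luhn sum mod 10 = 1)


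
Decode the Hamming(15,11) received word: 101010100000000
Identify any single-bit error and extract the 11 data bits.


Syndrome = 0: no error detected

Data: 11010000000 (no errors)


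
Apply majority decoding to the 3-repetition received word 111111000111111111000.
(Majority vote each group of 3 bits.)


Groups: 111, 111, 000, 111, 111, 111, 000
Majority votes: 1101110

1101110


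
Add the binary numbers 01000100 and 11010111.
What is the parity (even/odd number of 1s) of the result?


01000100 = 68
11010111 = 215
Sum = 283 = 100011011
1s count = 5

odd parity (5 ones in 100011011)


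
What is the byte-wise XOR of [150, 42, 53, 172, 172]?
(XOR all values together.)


XOR chain: 150 ^ 42 ^ 53 ^ 172 ^ 172 = 137

137


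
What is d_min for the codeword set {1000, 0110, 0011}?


Comparing all pairs, minimum distance: 2
Can detect 1 errors, correct 0 errors

2


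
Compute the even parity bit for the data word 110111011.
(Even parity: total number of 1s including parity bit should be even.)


Number of 1s in data: 7
Parity bit: 1

1


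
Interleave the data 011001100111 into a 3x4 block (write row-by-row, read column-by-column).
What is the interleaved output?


Matrix:
  0110
  0110
  0111
Read columns: 000111111001

000111111001


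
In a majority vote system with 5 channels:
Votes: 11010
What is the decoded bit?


Ones: 3 out of 5
Threshold: 3

1 (3/5 voted 1)


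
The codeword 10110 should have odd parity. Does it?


Number of 1s: 3

Yes, parity is correct (3 ones)


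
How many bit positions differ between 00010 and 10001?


XOR: 10011
Count of 1s: 3

3


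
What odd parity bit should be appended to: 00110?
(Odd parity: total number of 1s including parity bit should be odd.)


Number of 1s in data: 2
Parity bit: 1

1


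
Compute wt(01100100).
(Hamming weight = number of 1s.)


Counting 1s in 01100100

3


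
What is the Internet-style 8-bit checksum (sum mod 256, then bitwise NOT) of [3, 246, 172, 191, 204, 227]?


Sum = 1043 mod 256 = 19
Complement = 236

236


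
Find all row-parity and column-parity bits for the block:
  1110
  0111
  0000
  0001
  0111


Row parities: 11011
Column parities: 1111

Row P: 11011, Col P: 1111, Corner: 0


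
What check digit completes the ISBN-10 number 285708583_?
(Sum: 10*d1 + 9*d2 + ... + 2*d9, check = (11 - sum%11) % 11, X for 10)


Weighted sum: 271
271 mod 11 = 7

Check digit: 4


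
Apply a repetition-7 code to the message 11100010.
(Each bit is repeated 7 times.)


Each bit -> 7 copies

11111111111111111111100000000000000000000011111110000000


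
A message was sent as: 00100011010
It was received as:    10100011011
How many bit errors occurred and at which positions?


XOR: 10000000001

2 error(s) at position(s): 0, 10


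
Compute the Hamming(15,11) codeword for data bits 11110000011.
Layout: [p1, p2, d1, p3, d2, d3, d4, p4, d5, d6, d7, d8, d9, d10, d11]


Parity bits: p1=0, p2=1, p3=1, p4=0

011111100000011


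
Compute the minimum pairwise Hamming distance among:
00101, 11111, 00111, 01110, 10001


Comparing all pairs, minimum distance: 1
Can detect 0 errors, correct 0 errors

1


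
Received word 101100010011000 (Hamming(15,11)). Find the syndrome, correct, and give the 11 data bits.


Syndrome = 9: error at position 9

Data: 10001011000 (corrected bit 9)


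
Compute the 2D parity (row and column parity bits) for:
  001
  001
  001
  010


Row parities: 1111
Column parities: 011

Row P: 1111, Col P: 011, Corner: 0


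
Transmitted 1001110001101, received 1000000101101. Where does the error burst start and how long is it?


XOR: 0001110100000

Burst at position 3, length 5


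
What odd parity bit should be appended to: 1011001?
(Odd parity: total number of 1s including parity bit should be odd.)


Number of 1s in data: 4
Parity bit: 1

1


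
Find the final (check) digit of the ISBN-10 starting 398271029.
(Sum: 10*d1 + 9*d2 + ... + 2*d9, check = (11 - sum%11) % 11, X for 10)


Weighted sum: 260
260 mod 11 = 7

Check digit: 4


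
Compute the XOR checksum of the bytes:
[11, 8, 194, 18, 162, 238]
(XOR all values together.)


XOR chain: 11 ^ 8 ^ 194 ^ 18 ^ 162 ^ 238 = 159

159


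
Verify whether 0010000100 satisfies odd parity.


Number of 1s: 2

No, parity error (2 ones)


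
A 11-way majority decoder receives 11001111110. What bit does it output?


Ones: 8 out of 11
Threshold: 6

1 (8/11 voted 1)


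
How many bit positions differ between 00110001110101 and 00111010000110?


XOR: 00001011110011
Count of 1s: 7

7


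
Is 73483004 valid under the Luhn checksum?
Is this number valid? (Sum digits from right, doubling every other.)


Luhn sum = 34
34 mod 10 = 4

Invalid (Luhn sum mod 10 = 4)


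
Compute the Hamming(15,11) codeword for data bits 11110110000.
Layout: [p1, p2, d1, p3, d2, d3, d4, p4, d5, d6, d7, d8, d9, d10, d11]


Parity bits: p1=0, p2=1, p3=1, p4=0

011111100110000


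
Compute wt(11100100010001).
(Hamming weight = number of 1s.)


Counting 1s in 11100100010001

6


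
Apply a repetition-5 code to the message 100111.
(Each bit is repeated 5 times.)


Each bit -> 5 copies

111110000000000111111111111111


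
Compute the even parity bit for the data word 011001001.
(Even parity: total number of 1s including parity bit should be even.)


Number of 1s in data: 4
Parity bit: 0

0


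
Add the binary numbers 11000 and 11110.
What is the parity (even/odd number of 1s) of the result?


11000 = 24
11110 = 30
Sum = 54 = 110110
1s count = 4

even parity (4 ones in 110110)


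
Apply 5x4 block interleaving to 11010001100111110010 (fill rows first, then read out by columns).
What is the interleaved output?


Matrix:
  1101
  0001
  1001
  1111
  0010
Read columns: 10110100100001111110

10110100100001111110


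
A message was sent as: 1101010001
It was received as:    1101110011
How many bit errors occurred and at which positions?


XOR: 0000100010

2 error(s) at position(s): 4, 8


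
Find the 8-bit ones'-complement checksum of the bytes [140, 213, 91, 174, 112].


Sum = 730 mod 256 = 218
Complement = 37

37


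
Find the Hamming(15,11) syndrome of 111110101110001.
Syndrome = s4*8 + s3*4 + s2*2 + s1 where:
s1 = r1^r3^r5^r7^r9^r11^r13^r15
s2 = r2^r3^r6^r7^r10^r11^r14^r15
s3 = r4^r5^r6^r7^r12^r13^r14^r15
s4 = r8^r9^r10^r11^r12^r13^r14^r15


s1=1, s2=0, s3=0, s4=0

Syndrome = 1 (error at position 1)


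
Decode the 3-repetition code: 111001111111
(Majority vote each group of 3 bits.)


Groups: 111, 001, 111, 111
Majority votes: 1011

1011


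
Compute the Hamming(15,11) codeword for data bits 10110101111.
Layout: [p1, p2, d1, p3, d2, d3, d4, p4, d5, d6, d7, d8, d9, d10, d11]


Parity bits: p1=0, p2=0, p3=0, p4=1

001001110101111


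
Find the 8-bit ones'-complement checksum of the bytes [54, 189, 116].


Sum = 359 mod 256 = 103
Complement = 152

152


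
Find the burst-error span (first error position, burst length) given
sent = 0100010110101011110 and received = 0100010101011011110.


XOR: 0000000011110000000

Burst at position 8, length 4


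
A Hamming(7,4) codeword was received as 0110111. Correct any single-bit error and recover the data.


Syndrome = 5: error at position 5

Data: 1011 (corrected bit 5)


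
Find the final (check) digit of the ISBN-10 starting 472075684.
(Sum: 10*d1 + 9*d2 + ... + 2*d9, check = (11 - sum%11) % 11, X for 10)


Weighted sum: 242
242 mod 11 = 0

Check digit: 0


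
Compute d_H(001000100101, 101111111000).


XOR: 100111011101
Count of 1s: 8

8


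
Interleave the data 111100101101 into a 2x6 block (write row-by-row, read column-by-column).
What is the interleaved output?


Matrix:
  111100
  101101
Read columns: 111011110001

111011110001


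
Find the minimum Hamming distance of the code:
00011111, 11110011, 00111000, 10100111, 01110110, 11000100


Comparing all pairs, minimum distance: 3
Can detect 2 errors, correct 1 errors

3


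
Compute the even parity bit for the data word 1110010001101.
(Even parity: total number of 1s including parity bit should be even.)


Number of 1s in data: 7
Parity bit: 1

1


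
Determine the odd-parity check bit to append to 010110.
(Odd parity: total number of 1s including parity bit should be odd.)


Number of 1s in data: 3
Parity bit: 0

0


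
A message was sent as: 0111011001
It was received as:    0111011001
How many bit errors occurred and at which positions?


XOR: 0000000000

0 errors (received matches sent)


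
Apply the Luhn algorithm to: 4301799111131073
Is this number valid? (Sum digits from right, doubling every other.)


Luhn sum = 54
54 mod 10 = 4

Invalid (Luhn sum mod 10 = 4)


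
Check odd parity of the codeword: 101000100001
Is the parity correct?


Number of 1s: 4

No, parity error (4 ones)


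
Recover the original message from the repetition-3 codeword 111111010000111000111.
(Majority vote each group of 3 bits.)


Groups: 111, 111, 010, 000, 111, 000, 111
Majority votes: 1100101

1100101


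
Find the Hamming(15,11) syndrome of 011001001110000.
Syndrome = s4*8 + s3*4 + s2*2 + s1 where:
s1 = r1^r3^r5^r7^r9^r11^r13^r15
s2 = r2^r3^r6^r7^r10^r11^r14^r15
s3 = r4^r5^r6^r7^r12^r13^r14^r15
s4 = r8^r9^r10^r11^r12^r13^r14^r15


s1=1, s2=1, s3=1, s4=1

Syndrome = 15 (error at position 15)


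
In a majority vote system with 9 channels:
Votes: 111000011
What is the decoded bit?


Ones: 5 out of 9
Threshold: 5

1 (5/9 voted 1)


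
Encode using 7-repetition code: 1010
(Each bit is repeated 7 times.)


Each bit -> 7 copies

1111111000000011111110000000


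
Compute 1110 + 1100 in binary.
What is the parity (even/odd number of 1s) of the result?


1110 = 14
1100 = 12
Sum = 26 = 11010
1s count = 3

odd parity (3 ones in 11010)


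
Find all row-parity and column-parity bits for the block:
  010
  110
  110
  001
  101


Row parities: 10010
Column parities: 110

Row P: 10010, Col P: 110, Corner: 0


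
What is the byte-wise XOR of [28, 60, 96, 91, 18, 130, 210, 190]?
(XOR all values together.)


XOR chain: 28 ^ 60 ^ 96 ^ 91 ^ 18 ^ 130 ^ 210 ^ 190 = 231

231


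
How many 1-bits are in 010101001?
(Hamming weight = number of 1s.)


Counting 1s in 010101001

4


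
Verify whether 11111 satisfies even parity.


Number of 1s: 5

No, parity error (5 ones)


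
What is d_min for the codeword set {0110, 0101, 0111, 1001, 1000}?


Comparing all pairs, minimum distance: 1
Can detect 0 errors, correct 0 errors

1


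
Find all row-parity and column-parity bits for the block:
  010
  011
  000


Row parities: 100
Column parities: 001

Row P: 100, Col P: 001, Corner: 1


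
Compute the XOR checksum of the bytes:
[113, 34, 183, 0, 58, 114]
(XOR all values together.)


XOR chain: 113 ^ 34 ^ 183 ^ 0 ^ 58 ^ 114 = 172

172


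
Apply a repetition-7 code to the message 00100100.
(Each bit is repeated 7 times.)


Each bit -> 7 copies

00000000000000111111100000000000000111111100000000000000


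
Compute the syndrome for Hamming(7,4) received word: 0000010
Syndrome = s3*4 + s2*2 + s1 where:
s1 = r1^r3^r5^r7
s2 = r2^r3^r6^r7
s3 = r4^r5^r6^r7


s1=0, s2=1, s3=1

Syndrome = 6 (error at position 6)


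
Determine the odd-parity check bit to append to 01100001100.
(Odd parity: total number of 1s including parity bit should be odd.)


Number of 1s in data: 4
Parity bit: 1

1


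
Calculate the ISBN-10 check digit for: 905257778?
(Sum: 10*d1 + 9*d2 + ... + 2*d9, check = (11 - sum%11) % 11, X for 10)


Weighted sum: 274
274 mod 11 = 10

Check digit: 1


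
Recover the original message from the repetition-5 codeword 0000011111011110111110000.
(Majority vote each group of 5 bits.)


Groups: 00000, 11111, 01111, 01111, 10000
Majority votes: 01110

01110


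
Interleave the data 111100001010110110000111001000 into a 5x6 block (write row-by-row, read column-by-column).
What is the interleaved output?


Matrix:
  111100
  001010
  110110
  000111
  001000
Read columns: 101001010011001101100111000010

101001010011001101100111000010


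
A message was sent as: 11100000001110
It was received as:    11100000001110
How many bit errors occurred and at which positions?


XOR: 00000000000000

0 errors (received matches sent)


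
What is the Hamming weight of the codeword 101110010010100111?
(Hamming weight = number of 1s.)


Counting 1s in 101110010010100111

10


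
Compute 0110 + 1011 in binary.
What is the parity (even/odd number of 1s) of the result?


0110 = 6
1011 = 11
Sum = 17 = 10001
1s count = 2

even parity (2 ones in 10001)


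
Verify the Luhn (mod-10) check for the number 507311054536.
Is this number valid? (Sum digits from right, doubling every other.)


Luhn sum = 42
42 mod 10 = 2

Invalid (Luhn sum mod 10 = 2)


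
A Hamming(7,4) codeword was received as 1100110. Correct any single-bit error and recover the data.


Syndrome = 0: no error detected

Data: 0110 (no errors)


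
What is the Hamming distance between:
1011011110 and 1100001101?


XOR: 0111010011
Count of 1s: 6

6


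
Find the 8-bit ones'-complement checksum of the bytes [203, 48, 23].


Sum = 274 mod 256 = 18
Complement = 237

237


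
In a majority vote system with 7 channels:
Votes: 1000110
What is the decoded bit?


Ones: 3 out of 7
Threshold: 4

0 (3/7 voted 1)


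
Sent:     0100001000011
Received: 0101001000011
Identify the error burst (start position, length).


XOR: 0001000000000

Burst at position 3, length 1


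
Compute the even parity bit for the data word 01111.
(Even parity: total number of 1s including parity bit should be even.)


Number of 1s in data: 4
Parity bit: 0

0


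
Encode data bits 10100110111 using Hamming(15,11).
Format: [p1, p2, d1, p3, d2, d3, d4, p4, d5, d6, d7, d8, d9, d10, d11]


Parity bits: p1=0, p2=0, p3=0, p4=1

001001010110111


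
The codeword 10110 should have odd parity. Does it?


Number of 1s: 3

Yes, parity is correct (3 ones)


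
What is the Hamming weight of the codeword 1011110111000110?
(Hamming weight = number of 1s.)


Counting 1s in 1011110111000110

10


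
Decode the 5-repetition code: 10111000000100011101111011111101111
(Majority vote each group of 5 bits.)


Groups: 10111, 00000, 01000, 11101, 11101, 11111, 01111
Majority votes: 1001111

1001111


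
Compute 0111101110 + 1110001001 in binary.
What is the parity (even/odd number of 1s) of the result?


0111101110 = 494
1110001001 = 905
Sum = 1399 = 10101110111
1s count = 8

even parity (8 ones in 10101110111)


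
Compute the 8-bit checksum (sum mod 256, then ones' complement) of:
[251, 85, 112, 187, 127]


Sum = 762 mod 256 = 250
Complement = 5

5


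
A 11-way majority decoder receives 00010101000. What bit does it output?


Ones: 3 out of 11
Threshold: 6

0 (3/11 voted 1)


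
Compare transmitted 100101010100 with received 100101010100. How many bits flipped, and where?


XOR: 000000000000

0 errors (received matches sent)


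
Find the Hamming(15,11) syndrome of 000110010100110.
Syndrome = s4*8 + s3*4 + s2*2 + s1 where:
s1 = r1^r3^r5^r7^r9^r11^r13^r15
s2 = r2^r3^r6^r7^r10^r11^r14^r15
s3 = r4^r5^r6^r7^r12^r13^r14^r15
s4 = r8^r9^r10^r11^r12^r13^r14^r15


s1=0, s2=0, s3=0, s4=0

Syndrome = 0 (no error)


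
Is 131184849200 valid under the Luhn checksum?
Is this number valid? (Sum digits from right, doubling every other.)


Luhn sum = 41
41 mod 10 = 1

Invalid (Luhn sum mod 10 = 1)


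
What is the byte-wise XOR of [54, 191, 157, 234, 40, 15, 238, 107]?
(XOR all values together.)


XOR chain: 54 ^ 191 ^ 157 ^ 234 ^ 40 ^ 15 ^ 238 ^ 107 = 92

92


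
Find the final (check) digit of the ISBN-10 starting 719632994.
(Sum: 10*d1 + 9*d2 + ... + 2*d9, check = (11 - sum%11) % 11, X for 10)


Weighted sum: 292
292 mod 11 = 6

Check digit: 5


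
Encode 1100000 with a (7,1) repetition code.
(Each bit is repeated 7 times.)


Each bit -> 7 copies

1111111111111100000000000000000000000000000000000


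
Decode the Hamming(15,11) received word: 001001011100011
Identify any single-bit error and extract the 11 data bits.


Syndrome = 15: error at position 15

Data: 10101100010 (corrected bit 15)


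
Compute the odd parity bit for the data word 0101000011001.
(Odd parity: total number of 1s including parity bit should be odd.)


Number of 1s in data: 5
Parity bit: 0

0


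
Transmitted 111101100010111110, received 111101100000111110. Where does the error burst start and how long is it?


XOR: 000000000010000000

Burst at position 10, length 1


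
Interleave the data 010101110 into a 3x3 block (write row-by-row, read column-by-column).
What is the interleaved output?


Matrix:
  010
  101
  110
Read columns: 011101010

011101010


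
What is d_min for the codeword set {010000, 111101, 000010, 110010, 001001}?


Comparing all pairs, minimum distance: 2
Can detect 1 errors, correct 0 errors

2


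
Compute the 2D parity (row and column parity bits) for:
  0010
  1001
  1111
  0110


Row parities: 1000
Column parities: 0010

Row P: 1000, Col P: 0010, Corner: 1


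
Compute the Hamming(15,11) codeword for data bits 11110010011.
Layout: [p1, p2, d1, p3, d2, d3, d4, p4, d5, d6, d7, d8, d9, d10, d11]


Parity bits: p1=1, p2=0, p3=1, p4=1

101111110010011


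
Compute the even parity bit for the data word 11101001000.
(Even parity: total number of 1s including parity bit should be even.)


Number of 1s in data: 5
Parity bit: 1

1


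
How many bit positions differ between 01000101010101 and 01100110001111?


XOR: 00100011011010
Count of 1s: 6

6


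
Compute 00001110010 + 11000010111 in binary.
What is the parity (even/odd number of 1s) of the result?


00001110010 = 114
11000010111 = 1559
Sum = 1673 = 11010001001
1s count = 5

odd parity (5 ones in 11010001001)


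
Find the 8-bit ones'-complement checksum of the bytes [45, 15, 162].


Sum = 222 mod 256 = 222
Complement = 33

33


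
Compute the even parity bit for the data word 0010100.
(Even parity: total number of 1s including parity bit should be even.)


Number of 1s in data: 2
Parity bit: 0

0


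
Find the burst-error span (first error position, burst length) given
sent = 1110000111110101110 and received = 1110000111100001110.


XOR: 0000000000010100000

Burst at position 11, length 3


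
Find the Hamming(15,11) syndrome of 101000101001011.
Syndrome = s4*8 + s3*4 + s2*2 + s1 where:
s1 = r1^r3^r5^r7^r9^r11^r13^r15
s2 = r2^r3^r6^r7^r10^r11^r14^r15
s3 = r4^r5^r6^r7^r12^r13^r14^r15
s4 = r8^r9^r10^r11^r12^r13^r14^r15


s1=1, s2=0, s3=0, s4=0

Syndrome = 1 (error at position 1)


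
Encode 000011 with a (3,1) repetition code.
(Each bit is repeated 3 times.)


Each bit -> 3 copies

000000000000111111


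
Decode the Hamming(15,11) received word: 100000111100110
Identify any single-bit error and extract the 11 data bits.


Syndrome = 14: error at position 14

Data: 00011100100 (corrected bit 14)


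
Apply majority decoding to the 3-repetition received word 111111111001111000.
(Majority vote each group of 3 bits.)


Groups: 111, 111, 111, 001, 111, 000
Majority votes: 111010

111010


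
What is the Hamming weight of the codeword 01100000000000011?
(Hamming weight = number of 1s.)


Counting 1s in 01100000000000011

4


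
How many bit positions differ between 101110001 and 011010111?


XOR: 110100110
Count of 1s: 5

5


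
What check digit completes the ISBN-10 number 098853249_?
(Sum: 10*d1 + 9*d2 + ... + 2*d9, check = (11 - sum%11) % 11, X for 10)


Weighted sum: 284
284 mod 11 = 9

Check digit: 2


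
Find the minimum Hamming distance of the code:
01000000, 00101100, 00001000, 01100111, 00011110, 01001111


Comparing all pairs, minimum distance: 2
Can detect 1 errors, correct 0 errors

2


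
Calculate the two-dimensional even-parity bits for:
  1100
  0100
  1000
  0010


Row parities: 0111
Column parities: 0010

Row P: 0111, Col P: 0010, Corner: 1


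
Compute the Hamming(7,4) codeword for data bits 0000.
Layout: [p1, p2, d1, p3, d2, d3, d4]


Parity bits: p1=0, p2=0, p3=0

0000000


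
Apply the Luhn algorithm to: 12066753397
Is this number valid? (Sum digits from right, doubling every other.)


Luhn sum = 49
49 mod 10 = 9

Invalid (Luhn sum mod 10 = 9)


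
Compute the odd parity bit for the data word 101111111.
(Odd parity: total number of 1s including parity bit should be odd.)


Number of 1s in data: 8
Parity bit: 1

1


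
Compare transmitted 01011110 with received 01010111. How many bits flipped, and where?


XOR: 00001001

2 error(s) at position(s): 4, 7


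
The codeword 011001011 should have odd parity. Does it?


Number of 1s: 5

Yes, parity is correct (5 ones)


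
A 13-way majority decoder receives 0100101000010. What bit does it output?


Ones: 4 out of 13
Threshold: 7

0 (4/13 voted 1)


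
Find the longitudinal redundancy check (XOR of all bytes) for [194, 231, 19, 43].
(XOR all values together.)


XOR chain: 194 ^ 231 ^ 19 ^ 43 = 29

29


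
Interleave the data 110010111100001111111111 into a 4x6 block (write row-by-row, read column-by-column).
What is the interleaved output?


Matrix:
  110010
  111100
  001111
  111111
Read columns: 110111010111011110110011

110111010111011110110011


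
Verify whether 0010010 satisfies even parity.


Number of 1s: 2

Yes, parity is correct (2 ones)


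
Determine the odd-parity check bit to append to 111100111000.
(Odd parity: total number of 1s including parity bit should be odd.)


Number of 1s in data: 7
Parity bit: 0

0


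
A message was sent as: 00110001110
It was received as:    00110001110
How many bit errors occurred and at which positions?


XOR: 00000000000

0 errors (received matches sent)


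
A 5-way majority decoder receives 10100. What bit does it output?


Ones: 2 out of 5
Threshold: 3

0 (2/5 voted 1)


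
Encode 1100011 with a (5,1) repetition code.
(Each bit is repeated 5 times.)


Each bit -> 5 copies

11111111110000000000000001111111111


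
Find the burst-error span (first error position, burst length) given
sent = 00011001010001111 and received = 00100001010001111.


XOR: 00111000000000000

Burst at position 2, length 3


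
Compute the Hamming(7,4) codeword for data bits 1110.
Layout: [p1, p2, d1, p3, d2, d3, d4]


Parity bits: p1=0, p2=0, p3=0

0010110


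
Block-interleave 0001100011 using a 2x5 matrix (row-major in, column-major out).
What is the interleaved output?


Matrix:
  00011
  00011
Read columns: 0000001111

0000001111


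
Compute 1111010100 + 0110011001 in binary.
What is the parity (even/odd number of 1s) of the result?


1111010100 = 980
0110011001 = 409
Sum = 1389 = 10101101101
1s count = 7

odd parity (7 ones in 10101101101)


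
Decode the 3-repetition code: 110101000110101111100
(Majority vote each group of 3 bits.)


Groups: 110, 101, 000, 110, 101, 111, 100
Majority votes: 1101110

1101110


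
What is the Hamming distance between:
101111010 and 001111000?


XOR: 100000010
Count of 1s: 2

2


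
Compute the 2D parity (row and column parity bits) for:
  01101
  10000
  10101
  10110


Row parities: 1111
Column parities: 11110

Row P: 1111, Col P: 11110, Corner: 0


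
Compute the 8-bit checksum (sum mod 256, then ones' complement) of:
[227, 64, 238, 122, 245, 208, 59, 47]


Sum = 1210 mod 256 = 186
Complement = 69

69


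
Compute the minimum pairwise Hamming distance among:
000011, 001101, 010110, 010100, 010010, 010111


Comparing all pairs, minimum distance: 1
Can detect 0 errors, correct 0 errors

1


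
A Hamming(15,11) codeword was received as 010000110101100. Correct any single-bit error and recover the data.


Syndrome = 6: error at position 6

Data: 00110101100 (corrected bit 6)


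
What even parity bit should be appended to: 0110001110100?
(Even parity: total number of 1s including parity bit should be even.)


Number of 1s in data: 6
Parity bit: 0

0


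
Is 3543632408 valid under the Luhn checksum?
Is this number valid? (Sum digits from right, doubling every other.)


Luhn sum = 44
44 mod 10 = 4

Invalid (Luhn sum mod 10 = 4)


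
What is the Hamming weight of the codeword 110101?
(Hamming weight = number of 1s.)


Counting 1s in 110101

4


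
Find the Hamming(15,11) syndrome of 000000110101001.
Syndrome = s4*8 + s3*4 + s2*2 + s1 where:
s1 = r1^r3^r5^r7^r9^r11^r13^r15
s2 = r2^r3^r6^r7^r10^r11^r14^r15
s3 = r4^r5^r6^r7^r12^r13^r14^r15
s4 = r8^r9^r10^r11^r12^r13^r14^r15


s1=0, s2=1, s3=1, s4=0

Syndrome = 6 (error at position 6)


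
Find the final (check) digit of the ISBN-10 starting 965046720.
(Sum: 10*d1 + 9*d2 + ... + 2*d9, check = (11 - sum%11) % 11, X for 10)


Weighted sum: 272
272 mod 11 = 8

Check digit: 3


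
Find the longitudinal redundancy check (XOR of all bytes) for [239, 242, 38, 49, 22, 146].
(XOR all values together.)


XOR chain: 239 ^ 242 ^ 38 ^ 49 ^ 22 ^ 146 = 142

142


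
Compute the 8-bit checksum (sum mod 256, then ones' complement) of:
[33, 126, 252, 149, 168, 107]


Sum = 835 mod 256 = 67
Complement = 188

188


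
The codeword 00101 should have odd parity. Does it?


Number of 1s: 2

No, parity error (2 ones)


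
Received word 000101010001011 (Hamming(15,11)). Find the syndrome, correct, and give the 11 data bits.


Syndrome = 7: error at position 7

Data: 00110001011 (corrected bit 7)


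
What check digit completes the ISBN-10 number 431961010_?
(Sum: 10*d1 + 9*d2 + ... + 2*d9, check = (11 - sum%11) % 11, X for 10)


Weighted sum: 182
182 mod 11 = 6

Check digit: 5


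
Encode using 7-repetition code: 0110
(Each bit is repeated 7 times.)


Each bit -> 7 copies

0000000111111111111110000000


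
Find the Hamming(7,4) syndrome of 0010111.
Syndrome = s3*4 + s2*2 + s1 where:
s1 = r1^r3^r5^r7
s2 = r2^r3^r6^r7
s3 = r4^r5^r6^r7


s1=1, s2=1, s3=1

Syndrome = 7 (error at position 7)


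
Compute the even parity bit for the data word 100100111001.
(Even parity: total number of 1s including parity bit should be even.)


Number of 1s in data: 6
Parity bit: 0

0


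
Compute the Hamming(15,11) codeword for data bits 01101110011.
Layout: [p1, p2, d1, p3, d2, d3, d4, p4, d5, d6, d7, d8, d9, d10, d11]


Parity bits: p1=0, p2=1, p3=0, p4=1

010011011110011


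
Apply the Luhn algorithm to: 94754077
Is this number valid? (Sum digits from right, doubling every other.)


Luhn sum = 43
43 mod 10 = 3

Invalid (Luhn sum mod 10 = 3)


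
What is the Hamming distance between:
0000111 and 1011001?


XOR: 1011110
Count of 1s: 5

5


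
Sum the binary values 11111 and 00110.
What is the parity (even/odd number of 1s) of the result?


11111 = 31
00110 = 6
Sum = 37 = 100101
1s count = 3

odd parity (3 ones in 100101)


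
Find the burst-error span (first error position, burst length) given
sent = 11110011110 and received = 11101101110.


XOR: 00011110000

Burst at position 3, length 4


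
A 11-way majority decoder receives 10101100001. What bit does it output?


Ones: 5 out of 11
Threshold: 6

0 (5/11 voted 1)


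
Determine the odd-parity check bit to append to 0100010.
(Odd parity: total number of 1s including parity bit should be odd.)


Number of 1s in data: 2
Parity bit: 1

1


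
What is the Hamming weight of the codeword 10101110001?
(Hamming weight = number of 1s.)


Counting 1s in 10101110001

6


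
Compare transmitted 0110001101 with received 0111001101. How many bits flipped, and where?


XOR: 0001000000

1 error(s) at position(s): 3


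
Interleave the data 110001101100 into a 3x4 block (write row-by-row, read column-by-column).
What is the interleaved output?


Matrix:
  1100
  0110
  1100
Read columns: 101111010000

101111010000


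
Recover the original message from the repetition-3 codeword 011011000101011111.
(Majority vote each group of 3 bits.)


Groups: 011, 011, 000, 101, 011, 111
Majority votes: 110111

110111


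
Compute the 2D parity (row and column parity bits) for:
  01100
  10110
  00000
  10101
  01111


Row parities: 01010
Column parities: 00000

Row P: 01010, Col P: 00000, Corner: 0


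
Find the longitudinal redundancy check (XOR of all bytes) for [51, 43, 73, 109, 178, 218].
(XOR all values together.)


XOR chain: 51 ^ 43 ^ 73 ^ 109 ^ 178 ^ 218 = 84

84


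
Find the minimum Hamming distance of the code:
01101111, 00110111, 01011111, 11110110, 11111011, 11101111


Comparing all pairs, minimum distance: 1
Can detect 0 errors, correct 0 errors

1


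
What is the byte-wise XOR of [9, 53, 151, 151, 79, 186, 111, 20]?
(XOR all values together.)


XOR chain: 9 ^ 53 ^ 151 ^ 151 ^ 79 ^ 186 ^ 111 ^ 20 = 178

178


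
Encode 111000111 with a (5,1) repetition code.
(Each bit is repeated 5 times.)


Each bit -> 5 copies

111111111111111000000000000000111111111111111


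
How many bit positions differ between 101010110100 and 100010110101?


XOR: 001000000001
Count of 1s: 2

2


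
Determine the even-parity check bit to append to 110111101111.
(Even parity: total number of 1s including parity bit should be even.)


Number of 1s in data: 10
Parity bit: 0

0


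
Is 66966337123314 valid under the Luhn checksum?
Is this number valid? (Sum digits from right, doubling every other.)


Luhn sum = 62
62 mod 10 = 2

Invalid (Luhn sum mod 10 = 2)


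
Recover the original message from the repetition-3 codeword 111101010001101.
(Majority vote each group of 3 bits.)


Groups: 111, 101, 010, 001, 101
Majority votes: 11001

11001


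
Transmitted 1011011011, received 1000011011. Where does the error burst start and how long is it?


XOR: 0011000000

Burst at position 2, length 2


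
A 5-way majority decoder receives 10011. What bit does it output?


Ones: 3 out of 5
Threshold: 3

1 (3/5 voted 1)


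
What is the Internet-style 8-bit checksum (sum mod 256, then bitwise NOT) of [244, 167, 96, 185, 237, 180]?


Sum = 1109 mod 256 = 85
Complement = 170

170


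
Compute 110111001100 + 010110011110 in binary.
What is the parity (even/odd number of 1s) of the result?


110111001100 = 3532
010110011110 = 1438
Sum = 4970 = 1001101101010
1s count = 7

odd parity (7 ones in 1001101101010)


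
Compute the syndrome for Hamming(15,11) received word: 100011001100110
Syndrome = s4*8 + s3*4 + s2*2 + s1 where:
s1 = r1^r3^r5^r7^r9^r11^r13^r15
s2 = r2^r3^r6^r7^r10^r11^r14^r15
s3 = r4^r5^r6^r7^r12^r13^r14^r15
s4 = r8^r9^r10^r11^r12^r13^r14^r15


s1=0, s2=1, s3=0, s4=0

Syndrome = 2 (error at position 2)


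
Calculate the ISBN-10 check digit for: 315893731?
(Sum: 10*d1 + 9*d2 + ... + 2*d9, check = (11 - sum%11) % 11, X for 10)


Weighted sum: 243
243 mod 11 = 1

Check digit: X


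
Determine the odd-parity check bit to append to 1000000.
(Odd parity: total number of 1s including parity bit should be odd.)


Number of 1s in data: 1
Parity bit: 0

0


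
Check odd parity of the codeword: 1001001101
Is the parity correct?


Number of 1s: 5

Yes, parity is correct (5 ones)


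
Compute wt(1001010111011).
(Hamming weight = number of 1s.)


Counting 1s in 1001010111011

8


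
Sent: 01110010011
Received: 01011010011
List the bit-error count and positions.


XOR: 00101000000

2 error(s) at position(s): 2, 4


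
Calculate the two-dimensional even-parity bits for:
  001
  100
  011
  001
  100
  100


Row parities: 110111
Column parities: 111

Row P: 110111, Col P: 111, Corner: 1


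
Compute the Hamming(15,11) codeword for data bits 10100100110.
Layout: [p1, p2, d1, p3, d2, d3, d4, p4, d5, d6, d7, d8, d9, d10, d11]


Parity bits: p1=0, p2=0, p3=1, p4=1

001101010100110


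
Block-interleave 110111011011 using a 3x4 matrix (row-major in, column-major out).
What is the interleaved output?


Matrix:
  1101
  1101
  1011
Read columns: 111110001111

111110001111


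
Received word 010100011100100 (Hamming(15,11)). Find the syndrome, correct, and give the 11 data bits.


Syndrome = 0: no error detected

Data: 00001100100 (no errors)


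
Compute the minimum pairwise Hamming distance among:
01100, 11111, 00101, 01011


Comparing all pairs, minimum distance: 2
Can detect 1 errors, correct 0 errors

2


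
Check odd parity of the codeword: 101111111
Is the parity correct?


Number of 1s: 8

No, parity error (8 ones)


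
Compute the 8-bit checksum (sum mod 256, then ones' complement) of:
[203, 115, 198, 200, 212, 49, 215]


Sum = 1192 mod 256 = 168
Complement = 87

87


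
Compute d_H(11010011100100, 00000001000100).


XOR: 11010010100000
Count of 1s: 5

5


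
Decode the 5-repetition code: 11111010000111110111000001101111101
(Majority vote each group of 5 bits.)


Groups: 11111, 01000, 01111, 10111, 00000, 11011, 11101
Majority votes: 1011011

1011011
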